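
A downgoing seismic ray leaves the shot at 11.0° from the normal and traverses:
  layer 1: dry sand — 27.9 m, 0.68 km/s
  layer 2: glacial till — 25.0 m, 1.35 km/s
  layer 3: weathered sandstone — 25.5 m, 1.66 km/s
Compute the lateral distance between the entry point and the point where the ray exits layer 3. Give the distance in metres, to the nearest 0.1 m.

29.1 m

Apply Snell's law at each interface; in layer i the horizontal offset is hᵢ·tan θᵢ.
Layer 1: θ = 11.00°; offset = 27.9·tan 11.00° = 5.423 m.
Layer 2: sin θ = 1.35·sin 11.0°/0.68 = 0.3788, θ = 22.26°; offset = 25.0·tan 22.26° = 10.233 m.
Layer 3: sin θ = 1.66·sin 11.0°/0.68 = 0.4658, θ = 27.76°; offset = 25.5·tan 27.76° = 13.423 m.
Σ offsets = 29.079 m.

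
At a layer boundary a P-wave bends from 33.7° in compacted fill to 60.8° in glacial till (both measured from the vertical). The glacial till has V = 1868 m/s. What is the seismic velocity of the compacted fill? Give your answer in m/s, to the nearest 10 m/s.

1190 m/s

Snell's law: sin 33.7°/V₁ = sin 60.8°/V₂.
V₁ = V₂·sin 33.7°/sin 60.8° = 1868 × 0.6356 = 1187.33 m/s.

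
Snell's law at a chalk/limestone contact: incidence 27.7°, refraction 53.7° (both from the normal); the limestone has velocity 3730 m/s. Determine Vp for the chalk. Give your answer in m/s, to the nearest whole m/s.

Snell's law: sin 27.7°/V₁ = sin 53.7°/V₂.
V₁ = V₂·sin 27.7°/sin 53.7° = 3730 × 0.5768 = 2151.38 m/s.

2151 m/s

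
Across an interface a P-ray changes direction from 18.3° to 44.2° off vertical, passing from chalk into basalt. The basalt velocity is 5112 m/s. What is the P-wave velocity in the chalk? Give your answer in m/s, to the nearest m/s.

2302 m/s

Snell's law: sin 18.3°/V₁ = sin 44.2°/V₂.
V₁ = V₂·sin 18.3°/sin 44.2° = 5112 × 0.4504 = 2302.37 m/s.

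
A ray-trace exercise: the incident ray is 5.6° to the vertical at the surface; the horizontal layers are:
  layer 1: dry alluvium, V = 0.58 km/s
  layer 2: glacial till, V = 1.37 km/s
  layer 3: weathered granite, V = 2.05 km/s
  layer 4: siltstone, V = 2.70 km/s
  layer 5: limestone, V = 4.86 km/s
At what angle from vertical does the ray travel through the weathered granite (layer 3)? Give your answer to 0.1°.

Ray parameter p = sin 5.6° / 0.58 = 1.6825e-01 s/km.
sin θ_3 = p·V_3 = 1.6825e-01 × 2.05 = 0.3449.
θ_3 = arcsin 0.3449 = 20.18°.

20.2°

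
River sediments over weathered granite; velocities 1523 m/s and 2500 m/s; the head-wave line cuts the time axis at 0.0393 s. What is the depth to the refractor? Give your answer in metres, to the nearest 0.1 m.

37.7 m

θ_c = arcsin(1523/2500) = 37.53°; cos θ_c = 0.7930.
tᵢ = 2h cos θ_c/V₁ ⇒ h = tᵢ·V₁/(2 cos θ_c) = 0.0393·1523/(2·0.7930) = 37.74 m.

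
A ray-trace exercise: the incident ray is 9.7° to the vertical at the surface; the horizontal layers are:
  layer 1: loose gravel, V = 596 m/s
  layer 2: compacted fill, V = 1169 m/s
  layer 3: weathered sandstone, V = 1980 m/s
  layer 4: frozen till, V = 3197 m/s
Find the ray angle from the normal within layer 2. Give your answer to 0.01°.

19.30°

Ray parameter p = sin 9.7° / 596 = 2.8270e-04 s/m.
sin θ_2 = p·V_2 = 2.8270e-04 × 1169 = 0.3305.
θ_2 = arcsin 0.3305 = 19.30°.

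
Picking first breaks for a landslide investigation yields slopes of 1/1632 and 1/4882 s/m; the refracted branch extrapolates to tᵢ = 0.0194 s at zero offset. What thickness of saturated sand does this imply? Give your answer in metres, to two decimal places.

16.80 m

h = tᵢ·V₁·V₂ / (2·√(V₂²−V₁²)).
√(V₂²−V₁²) = √(4882² − 1632²) = 4601.1 m/s.
h = 0.0194 s × 1632 × 4882 / (2 × 4601.1) = 16.80 m.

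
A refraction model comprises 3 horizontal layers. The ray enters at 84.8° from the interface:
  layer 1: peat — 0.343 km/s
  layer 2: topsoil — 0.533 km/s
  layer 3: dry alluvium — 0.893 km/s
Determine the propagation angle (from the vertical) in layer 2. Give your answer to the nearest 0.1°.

8.1°

From the normal: θ₁ = 90° − 84.8° = 5.2°.
Ray parameter p = sin 5.2° / 0.343 = 2.6423e-01 s/km.
sin θ_2 = p·V_2 = 2.6423e-01 × 0.533 = 0.1408.
θ_2 = 8.10° from the vertical.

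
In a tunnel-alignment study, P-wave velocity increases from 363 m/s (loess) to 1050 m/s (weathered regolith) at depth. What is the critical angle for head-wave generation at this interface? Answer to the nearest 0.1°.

At critical incidence the refracted ray runs along the interface (θ₂ = 90°), so sin θ_c = V₁/V₂.
θ_c = arcsin(363/1050) = arcsin 0.3457 = 20.23°.

20.2°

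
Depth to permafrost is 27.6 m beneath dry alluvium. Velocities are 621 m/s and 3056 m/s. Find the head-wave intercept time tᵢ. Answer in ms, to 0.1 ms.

87.0 ms

tᵢ = 2h·√(V₂²−V₁²)/(V₁V₂).
√(V₂²−V₁²) = √(3056²−621²) = 2992.2 m/s.
tᵢ = 2·27.6·2992.2/(621·3056) = 0.08703 s.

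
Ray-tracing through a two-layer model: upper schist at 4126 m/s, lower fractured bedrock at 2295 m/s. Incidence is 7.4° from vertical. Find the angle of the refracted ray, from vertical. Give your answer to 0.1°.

Snell's law: sin θ₂ = (V₂/V₁)·sin θ₁ = (2295/4126)·sin 7.4° = 0.0716.
θ₂ = sin⁻¹(0.0716) = 4.11° (from vertical).

4.1°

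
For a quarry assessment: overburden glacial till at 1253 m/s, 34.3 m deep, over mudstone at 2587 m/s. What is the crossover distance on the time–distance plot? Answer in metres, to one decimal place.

θ_c = arcsin(1253/2587) = 28.97°, so cos θ_c = 0.8749 and tᵢ = 2h cos θ_c/V₁ = 0.0479 s.
At crossover x/V₁ = x/V₂ + tᵢ ⇒ x = tᵢ/(1/V₁ − 1/V₂) = 0.04790/(7.9808e-04 − 3.8655e-04) = 116.39 m.

116.4 m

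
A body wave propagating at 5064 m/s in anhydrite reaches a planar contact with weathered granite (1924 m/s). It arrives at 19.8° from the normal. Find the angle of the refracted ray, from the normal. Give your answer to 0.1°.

sin θ₁/V₁ = sin θ₂/V₂ ⇒ sin θ₂ = 1924·sin 19.8°/5064 = 1924·0.3387/5064 = 0.1287.
θ₂ = sin⁻¹(0.1287) = 7.39° (from vertical).

7.4°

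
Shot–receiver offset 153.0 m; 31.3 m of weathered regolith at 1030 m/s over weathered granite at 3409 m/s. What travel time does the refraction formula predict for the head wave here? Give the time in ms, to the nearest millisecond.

103 ms

θ_c = arcsin(V₁/V₂) = arcsin(1030/3409) = 17.59°, cos θ_c = 0.9533.
Intercept time tᵢ = 2h cos θ_c / V₁ = 2·31.3·0.9533/1030 = 0.05794 s.
t = x/V₂ + tᵢ = 153.0/3409 + 0.05794 = 0.10282 s.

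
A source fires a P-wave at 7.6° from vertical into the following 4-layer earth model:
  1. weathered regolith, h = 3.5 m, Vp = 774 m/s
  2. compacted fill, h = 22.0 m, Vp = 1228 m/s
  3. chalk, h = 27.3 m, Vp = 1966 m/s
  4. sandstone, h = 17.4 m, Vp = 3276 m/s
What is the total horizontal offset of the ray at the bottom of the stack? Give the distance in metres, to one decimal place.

Apply Snell's law at each interface; in layer i the horizontal offset is hᵢ·tan θᵢ.
Layer 1: θ = 7.60°; offset = 3.5·tan 7.60° = 0.467 m.
Layer 2: sin θ = 1228·sin 7.6°/774 = 0.2098, θ = 12.11°; offset = 22.0·tan 12.11° = 4.721 m.
Layer 3: sin θ = 1966·sin 7.6°/774 = 0.3359, θ = 19.63°; offset = 27.3·tan 19.63° = 9.737 m.
Layer 4: sin θ = 3276·sin 7.6°/774 = 0.5598, θ = 34.04°; offset = 17.4·tan 34.04° = 11.754 m.
Σ offsets = 26.680 m.

26.7 m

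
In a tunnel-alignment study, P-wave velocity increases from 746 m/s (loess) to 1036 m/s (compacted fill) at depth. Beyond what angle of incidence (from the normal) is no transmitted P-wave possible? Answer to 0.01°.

46.06°

At critical incidence the refracted ray runs along the interface (θ₂ = 90°), so sin θ_c = V₁/V₂.
θ_c = arcsin(746/1036) = arcsin 0.7201 = 46.06°.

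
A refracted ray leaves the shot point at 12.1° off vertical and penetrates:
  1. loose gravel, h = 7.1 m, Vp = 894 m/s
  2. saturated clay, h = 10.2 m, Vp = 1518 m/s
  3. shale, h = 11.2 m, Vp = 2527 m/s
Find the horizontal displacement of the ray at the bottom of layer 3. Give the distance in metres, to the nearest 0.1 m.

Apply Snell's law at each interface; in layer i the horizontal offset is hᵢ·tan θᵢ.
Layer 1: θ = 12.10°; offset = 7.1·tan 12.10° = 1.522 m.
Layer 2: sin θ = 1518·sin 12.1°/894 = 0.3559, θ = 20.85°; offset = 10.2·tan 20.85° = 3.885 m.
Layer 3: sin θ = 2527·sin 12.1°/894 = 0.5925, θ = 36.34°; offset = 11.2·tan 36.34° = 8.238 m.
Summing the layer offsets gives 13.645 m.

13.6 m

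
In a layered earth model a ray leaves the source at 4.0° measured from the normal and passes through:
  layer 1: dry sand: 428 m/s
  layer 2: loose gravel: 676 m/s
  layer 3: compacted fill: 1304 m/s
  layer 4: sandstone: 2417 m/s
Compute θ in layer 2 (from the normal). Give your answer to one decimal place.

Snell's law across each interface conserves sin θ / V, so sin θ_2 = V_2·sin θ₁/V₁.
sin θ_2 = 676 × sin 4.0° / 428 = 0.1102.
θ_2 = arcsin 0.1102 = 6.33°.

6.3°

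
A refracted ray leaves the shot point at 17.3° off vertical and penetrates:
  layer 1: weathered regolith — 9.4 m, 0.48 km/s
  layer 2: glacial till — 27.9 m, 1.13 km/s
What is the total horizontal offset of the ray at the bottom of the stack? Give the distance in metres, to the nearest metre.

Apply Snell's law at each interface; in layer i the horizontal offset is hᵢ·tan θᵢ.
Layer 1: θ = 17.30°; offset = 9.4·tan 17.30° = 2.928 m.
Layer 2: sin θ = 1.13·sin 17.3°/0.48 = 0.7001, θ = 44.43°; offset = 27.9·tan 44.43° = 27.353 m.
Σ offsets = 30.281 m.

30 m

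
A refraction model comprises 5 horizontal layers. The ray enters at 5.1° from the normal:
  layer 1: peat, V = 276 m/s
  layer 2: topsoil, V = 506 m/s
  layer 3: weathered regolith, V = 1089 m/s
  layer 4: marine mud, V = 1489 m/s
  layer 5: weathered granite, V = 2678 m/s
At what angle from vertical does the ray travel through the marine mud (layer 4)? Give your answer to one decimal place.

Ray parameter p = sin 5.1° / 276 = 3.2208e-04 s/m.
sin θ_4 = p·V_4 = 3.2208e-04 × 1489 = 0.4796.
θ_4 = 28.66° from the vertical.

28.7°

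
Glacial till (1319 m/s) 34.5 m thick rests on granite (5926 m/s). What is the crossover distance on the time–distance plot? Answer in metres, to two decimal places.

86.53 m

θ_c = arcsin(1319/5926) = 12.86°, so cos θ_c = 0.9749 and tᵢ = 2h cos θ_c/V₁ = 0.0510 s.
At crossover x/V₁ = x/V₂ + tᵢ ⇒ x = tᵢ/(1/V₁ − 1/V₂) = 0.05100/(7.5815e-04 − 1.6875e-04) = 86.53 m.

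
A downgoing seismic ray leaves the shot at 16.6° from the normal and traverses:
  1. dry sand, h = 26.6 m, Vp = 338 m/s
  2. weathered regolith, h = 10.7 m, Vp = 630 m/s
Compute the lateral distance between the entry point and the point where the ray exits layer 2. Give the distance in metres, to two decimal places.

Ray parameter p = sin 16.6° / 338 m/s = 8.4523e-04 s/m.
Layer 1: θ = 16.60°; offset = 26.6·tan 16.60° = 7.9298 m.
Layer 2: sin θ = p·630 = 0.5325 → θ = 32.17°; offset = 10.7·tan 32.17° = 6.7314 m.
Summing the layer offsets gives 14.6612 m.

14.66 m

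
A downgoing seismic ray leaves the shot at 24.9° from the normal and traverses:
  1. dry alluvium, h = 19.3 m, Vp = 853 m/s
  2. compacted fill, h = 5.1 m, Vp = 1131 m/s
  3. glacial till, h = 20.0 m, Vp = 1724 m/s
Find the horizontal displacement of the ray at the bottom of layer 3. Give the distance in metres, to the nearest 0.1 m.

44.8 m

Apply Snell's law at each interface; in layer i the horizontal offset is hᵢ·tan θᵢ.
Layer 1: θ = 24.90°; offset = 19.3·tan 24.90° = 8.959 m.
Layer 2: sin θ = 1131·sin 24.9°/853 = 0.5583, θ = 33.94°; offset = 5.1·tan 33.94° = 3.432 m.
Layer 3: sin θ = 1724·sin 24.9°/853 = 0.8510, θ = 58.32°; offset = 20.0·tan 58.32° = 32.403 m.
Summing the layer offsets gives 44.793 m.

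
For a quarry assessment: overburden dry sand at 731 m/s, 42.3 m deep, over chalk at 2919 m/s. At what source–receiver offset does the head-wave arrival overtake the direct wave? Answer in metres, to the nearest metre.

109 m

x_cross = 2h·√((V₂+V₁)/(V₂−V₁)).
(V₂+V₁)/(V₂−V₁) = (2919+731)/(2919−731) = 1.6682; √ = 1.2916.
x_cross = 2·42.3·1.2916 = 109.27 m.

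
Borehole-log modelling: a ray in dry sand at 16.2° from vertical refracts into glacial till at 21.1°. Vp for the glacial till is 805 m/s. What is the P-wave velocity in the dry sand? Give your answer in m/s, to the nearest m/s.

sin 16.2° = 0.2790; sin 21.1° = 0.3600.
V₁ = V₂·(sin θ₁/sin θ₂) = 805·(0.2790/0.3600) = 623.86 m/s.

624 m/s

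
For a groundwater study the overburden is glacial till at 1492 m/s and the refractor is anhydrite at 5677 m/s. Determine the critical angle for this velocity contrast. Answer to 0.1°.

At critical incidence the refracted ray runs along the interface (θ₂ = 90°), so sin θ_c = V₁/V₂.
θ_c = arcsin(1492/5677) = arcsin 0.2628 = 15.24°.

15.2°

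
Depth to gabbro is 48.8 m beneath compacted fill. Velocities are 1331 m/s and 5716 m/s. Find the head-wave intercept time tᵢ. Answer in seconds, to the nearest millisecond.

0.071 s

θ_c = arcsin(V₁/V₂) = arcsin(1331/5716) = 13.47°; cos θ_c = 0.9725.
tᵢ = 2h·cos θ_c / V₁ = 2·48.8·0.9725 / 1331 = 0.07131 s.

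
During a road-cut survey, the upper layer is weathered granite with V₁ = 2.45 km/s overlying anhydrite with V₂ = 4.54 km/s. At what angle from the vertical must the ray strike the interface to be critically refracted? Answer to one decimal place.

32.7°

Critical incidence: sin θ_c = V₁/V₂ = 2.45/4.54 = 0.5396.
θ_c = arcsin 0.5396 = 32.66°.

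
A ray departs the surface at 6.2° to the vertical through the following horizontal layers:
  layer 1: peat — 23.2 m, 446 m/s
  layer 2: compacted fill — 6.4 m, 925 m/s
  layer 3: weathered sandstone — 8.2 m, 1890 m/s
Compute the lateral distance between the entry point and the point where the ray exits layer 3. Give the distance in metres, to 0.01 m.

8.21 m

Apply Snell's law at each interface; in layer i the horizontal offset is hᵢ·tan θᵢ.
Layer 1: θ = 6.20°; offset = 23.2·tan 6.20° = 2.5203 m.
Layer 2: sin θ = 925·sin 6.2°/446 = 0.2240, θ = 12.94°; offset = 6.4·tan 12.94° = 1.4709 m.
Layer 3: sin θ = 1890·sin 6.2°/446 = 0.4577, θ = 27.24°; offset = 8.2·tan 27.24° = 4.2208 m.
Σ offsets = 8.2121 m.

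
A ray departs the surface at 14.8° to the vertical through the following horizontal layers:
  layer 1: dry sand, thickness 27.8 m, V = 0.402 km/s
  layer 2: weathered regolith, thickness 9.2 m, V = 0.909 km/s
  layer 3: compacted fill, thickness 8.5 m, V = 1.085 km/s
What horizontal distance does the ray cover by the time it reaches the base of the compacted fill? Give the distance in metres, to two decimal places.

21.95 m

Ray parameter p = sin 14.8° / 0.402 km/s = 6.3544e-01 s/km.
Layer 1: θ = 14.80°; offset = 27.8·tan 14.80° = 7.3451 m.
Layer 2: sin θ = p·0.909 = 0.5776 → θ = 35.28°; offset = 9.2·tan 35.28° = 6.5098 m.
Layer 3: sin θ = p·1.085 = 0.6894 → θ = 43.59°; offset = 8.5·tan 43.59° = 8.0906 m.
Total horizontal offset = 21.9455 m.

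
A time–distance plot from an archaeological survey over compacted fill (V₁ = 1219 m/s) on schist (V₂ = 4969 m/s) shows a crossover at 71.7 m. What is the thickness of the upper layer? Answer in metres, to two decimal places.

27.91 m

x_cross = 2h·√((V₂+V₁)/(V₂−V₁)) → h = x_cross / (2·√((V₂+V₁)/(V₂−V₁))).
√((V₂+V₁)/(V₂−V₁)) = √((4969+1219)/(4969−1219)) = 1.2846.
h = 71.7 / (2·1.2846) = 27.91 m.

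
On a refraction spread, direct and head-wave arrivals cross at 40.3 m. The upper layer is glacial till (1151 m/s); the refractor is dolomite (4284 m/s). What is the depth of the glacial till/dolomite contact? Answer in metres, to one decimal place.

h = (x_cross/2)·√((V₂−V₁)/(V₂+V₁)).
(V₂−V₁)/(V₂+V₁) = (4284−1151)/(4284+1151) = 0.5764; √ = 0.7592.
h = (40.3/2)·0.7592 = 15.30 m.

15.3 m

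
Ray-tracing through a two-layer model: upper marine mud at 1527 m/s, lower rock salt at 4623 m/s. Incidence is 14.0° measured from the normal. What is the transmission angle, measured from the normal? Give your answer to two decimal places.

47.09°

Snell's law: sin θ₂ = (V₂/V₁)·sin θ₁ = (4623/1527)·sin 14.0° = 0.7324.
θ₂ = arcsin 0.7324 = 47.09° from the normal.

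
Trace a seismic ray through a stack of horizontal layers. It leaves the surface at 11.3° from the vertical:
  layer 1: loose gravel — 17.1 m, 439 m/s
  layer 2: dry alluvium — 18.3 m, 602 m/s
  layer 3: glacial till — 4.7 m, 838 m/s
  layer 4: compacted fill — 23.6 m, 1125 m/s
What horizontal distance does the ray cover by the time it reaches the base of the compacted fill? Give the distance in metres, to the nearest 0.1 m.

24.1 m

Apply Snell's law at each interface; in layer i the horizontal offset is hᵢ·tan θᵢ.
Layer 1: θ = 11.30°; offset = 17.1·tan 11.30° = 3.417 m.
Layer 2: sin θ = 602·sin 11.3°/439 = 0.2687, θ = 15.59°; offset = 18.3·tan 15.59° = 5.105 m.
Layer 3: sin θ = 838·sin 11.3°/439 = 0.3740, θ = 21.96°; offset = 4.7·tan 21.96° = 1.896 m.
Layer 4: sin θ = 1125·sin 11.3°/439 = 0.5021, θ = 30.14°; offset = 23.6·tan 30.14° = 13.703 m.
Σ offsets = 24.121 m.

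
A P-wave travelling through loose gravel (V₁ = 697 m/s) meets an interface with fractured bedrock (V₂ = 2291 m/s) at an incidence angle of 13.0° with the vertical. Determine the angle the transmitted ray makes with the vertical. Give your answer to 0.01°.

sin θ₁/V₁ = sin θ₂/V₂ ⇒ sin θ₂ = 2291·sin 13.0°/697 = 2291·0.2250/697 = 0.7394.
θ₂ = sin⁻¹(0.7394) = 47.68° (from vertical).

47.68°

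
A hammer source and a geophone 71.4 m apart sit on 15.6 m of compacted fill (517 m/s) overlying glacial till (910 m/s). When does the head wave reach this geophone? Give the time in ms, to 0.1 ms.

θ_c = arcsin(V₁/V₂) = arcsin(517/910) = 34.62°, cos θ_c = 0.8229.
Intercept time tᵢ = 2h cos θ_c / V₁ = 2·15.6·0.8229/517 = 0.04966 s.
t = x/V₂ + tᵢ = 71.4/910 + 0.04966 = 0.12812 s.

128.1 ms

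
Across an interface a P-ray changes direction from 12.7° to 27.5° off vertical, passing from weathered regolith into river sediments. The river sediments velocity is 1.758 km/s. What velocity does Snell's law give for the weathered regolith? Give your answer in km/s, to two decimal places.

0.84 km/s

Snell's law: sin 12.7°/V₁ = sin 27.5°/V₂.
V₁ = V₂·sin 12.7°/sin 27.5° = 1.758 × 0.4761 = 0.84 km/s.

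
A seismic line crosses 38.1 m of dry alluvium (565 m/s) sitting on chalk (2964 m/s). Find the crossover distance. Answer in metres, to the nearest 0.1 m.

θ_c = arcsin(565/2964) = 10.99°, so cos θ_c = 0.9817 and tᵢ = 2h cos θ_c/V₁ = 0.1324 s.
At crossover x/V₁ = x/V₂ + tᵢ ⇒ x = tᵢ/(1/V₁ − 1/V₂) = 0.13239/(1.7699e-03 − 3.3738e-04) = 92.42 m.

92.4 m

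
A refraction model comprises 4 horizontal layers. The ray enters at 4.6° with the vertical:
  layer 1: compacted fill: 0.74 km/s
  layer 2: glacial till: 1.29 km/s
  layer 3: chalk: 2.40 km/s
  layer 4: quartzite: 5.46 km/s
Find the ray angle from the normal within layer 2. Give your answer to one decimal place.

Ray parameter p = sin 4.6° / 0.74 = 1.0838e-01 s/km.
sin θ_2 = p·V_2 = 1.0838e-01 × 1.29 = 0.1398.
θ_2 = 8.04° from the vertical.

8.0°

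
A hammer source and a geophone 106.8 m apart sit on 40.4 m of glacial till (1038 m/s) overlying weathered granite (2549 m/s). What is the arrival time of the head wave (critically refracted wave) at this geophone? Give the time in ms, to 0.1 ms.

113.0 ms

t = x/V₂ + 2h·√(V₂²−V₁²)/(V₁V₂).
√(V₂²−V₁²) = √(2549²−1038²) = 2328.1 m/s; delay term = 2·40.4·2328.1/(1038·2549) = 0.07110 s.
t = 106.8/2549 + 0.07110 = 0.11299 s.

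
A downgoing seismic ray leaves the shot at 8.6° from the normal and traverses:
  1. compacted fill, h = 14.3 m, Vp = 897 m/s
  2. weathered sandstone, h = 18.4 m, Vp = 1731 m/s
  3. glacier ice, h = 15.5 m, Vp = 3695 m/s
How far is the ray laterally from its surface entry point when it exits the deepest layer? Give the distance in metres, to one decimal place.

Apply Snell's law at each interface; in layer i the horizontal offset is hᵢ·tan θᵢ.
Layer 1: θ = 8.60°; offset = 14.3·tan 8.60° = 2.163 m.
Layer 2: sin θ = 1731·sin 8.6°/897 = 0.2886, θ = 16.77°; offset = 18.4·tan 16.77° = 5.546 m.
Layer 3: sin θ = 3695·sin 8.6°/897 = 0.6160, θ = 38.02°; offset = 15.5·tan 38.02° = 12.120 m.
Total horizontal offset = 19.828 m.

19.8 m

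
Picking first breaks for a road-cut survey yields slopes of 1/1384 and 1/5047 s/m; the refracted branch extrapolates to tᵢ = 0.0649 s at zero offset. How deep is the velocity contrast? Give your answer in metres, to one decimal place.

46.7 m

h = tᵢ·V₁·V₂ / (2·√(V₂²−V₁²)).
√(V₂²−V₁²) = √(5047² − 1384²) = 4853.5 m/s.
h = 0.0649 s × 1384 × 5047 / (2 × 4853.5) = 46.70 m.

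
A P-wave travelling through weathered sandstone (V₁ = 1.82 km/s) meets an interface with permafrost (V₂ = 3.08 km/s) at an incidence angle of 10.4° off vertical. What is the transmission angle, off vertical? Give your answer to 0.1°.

Snell's law: sin θ₂ = (V₂/V₁)·sin θ₁ = (3.08/1.82)·sin 10.4° = 0.3055.
θ₂ = sin⁻¹(0.3055) = 17.79° (from vertical).

17.8°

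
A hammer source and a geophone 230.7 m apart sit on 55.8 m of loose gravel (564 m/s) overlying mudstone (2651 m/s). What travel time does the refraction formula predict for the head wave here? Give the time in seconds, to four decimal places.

0.2804 s

θ_c = arcsin(V₁/V₂) = arcsin(564/2651) = 12.28°, cos θ_c = 0.9771.
Intercept time tᵢ = 2h cos θ_c / V₁ = 2·55.8·0.9771/564 = 0.19334 s.
t = x/V₂ + tᵢ = 230.7/2651 + 0.19334 = 0.28037 s.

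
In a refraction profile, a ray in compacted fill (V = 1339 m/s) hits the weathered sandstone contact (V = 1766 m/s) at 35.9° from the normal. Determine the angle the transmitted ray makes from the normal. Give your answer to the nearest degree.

Snell's law: sin θ₂ = (V₂/V₁)·sin θ₁ = (1766/1339)·sin 35.9° = 0.7734.
θ₂ = arcsin 0.7734 = 50.66° from the normal.

51°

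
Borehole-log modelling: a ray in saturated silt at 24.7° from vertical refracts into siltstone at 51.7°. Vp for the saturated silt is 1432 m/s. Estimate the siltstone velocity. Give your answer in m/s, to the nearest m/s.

sin 24.7° = 0.4179; sin 51.7° = 0.7848.
V₂ = V₁·(sin θ₂/sin θ₁) = 1432·(0.7848/0.4179) = 2689.37 m/s.

2689 m/s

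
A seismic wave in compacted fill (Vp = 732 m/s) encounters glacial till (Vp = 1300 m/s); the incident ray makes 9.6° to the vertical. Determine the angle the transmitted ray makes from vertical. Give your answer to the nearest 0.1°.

Snell's law: sin θ₂ = (V₂/V₁)·sin θ₁ = (1300/732)·sin 9.6° = 0.2962.
θ₂ = sin⁻¹(0.2962) = 17.23° (from vertical).

17.2°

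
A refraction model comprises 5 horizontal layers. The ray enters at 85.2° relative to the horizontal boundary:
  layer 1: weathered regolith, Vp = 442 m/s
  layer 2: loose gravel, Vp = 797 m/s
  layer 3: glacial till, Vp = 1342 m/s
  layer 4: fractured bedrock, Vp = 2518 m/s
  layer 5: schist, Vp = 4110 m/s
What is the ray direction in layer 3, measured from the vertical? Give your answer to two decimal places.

From the normal: θ₁ = 90° − 85.2° = 4.8°.
Snell's law across each interface conserves sin θ / V, so sin θ_3 = V_3·sin θ₁/V₁.
sin θ_3 = 1342 × sin 4.8° / 442 = 0.2541.
θ_3 = 14.72° from the vertical.

14.72°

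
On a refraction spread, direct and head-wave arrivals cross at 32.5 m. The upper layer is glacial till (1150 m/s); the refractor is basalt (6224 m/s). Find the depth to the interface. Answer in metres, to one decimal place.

13.5 m

x_cross = 2h·√((V₂+V₁)/(V₂−V₁)) → h = x_cross / (2·√((V₂+V₁)/(V₂−V₁))).
√((V₂+V₁)/(V₂−V₁)) = √((6224+1150)/(6224−1150)) = 1.2055.
h = 32.5 / (2·1.2055) = 13.48 m.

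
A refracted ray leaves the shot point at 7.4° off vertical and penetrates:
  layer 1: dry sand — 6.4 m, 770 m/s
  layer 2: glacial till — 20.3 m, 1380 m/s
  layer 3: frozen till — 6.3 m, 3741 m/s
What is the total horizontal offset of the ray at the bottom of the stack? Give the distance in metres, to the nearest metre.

Apply Snell's law at each interface; in layer i the horizontal offset is hᵢ·tan θᵢ.
Layer 1: θ = 7.40°; offset = 6.4·tan 7.40° = 0.831 m.
Layer 2: sin θ = 1380·sin 7.4°/770 = 0.2308, θ = 13.35°; offset = 20.3·tan 13.35° = 4.816 m.
Layer 3: sin θ = 3741·sin 7.4°/770 = 0.6257, θ = 38.74°; offset = 6.3·tan 38.74° = 5.054 m.
Σ offsets = 10.701 m.

11 m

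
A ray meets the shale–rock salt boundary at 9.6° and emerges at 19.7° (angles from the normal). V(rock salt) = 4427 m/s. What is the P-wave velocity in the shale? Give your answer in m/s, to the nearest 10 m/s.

2190 m/s

sin 9.6° = 0.1668; sin 19.7° = 0.3371.
V₁ = V₂·(sin θ₁/sin θ₂) = 4427·(0.1668/0.3371) = 2190.14 m/s.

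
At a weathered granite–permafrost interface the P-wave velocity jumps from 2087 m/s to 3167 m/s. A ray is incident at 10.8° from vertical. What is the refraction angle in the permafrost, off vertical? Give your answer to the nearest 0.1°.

16.5°

Snell's law: sin θ₂ = (V₂/V₁)·sin θ₁ = (3167/2087)·sin 10.8° = 0.2843.
θ₂ = sin⁻¹(0.2843) = 16.52° (from vertical).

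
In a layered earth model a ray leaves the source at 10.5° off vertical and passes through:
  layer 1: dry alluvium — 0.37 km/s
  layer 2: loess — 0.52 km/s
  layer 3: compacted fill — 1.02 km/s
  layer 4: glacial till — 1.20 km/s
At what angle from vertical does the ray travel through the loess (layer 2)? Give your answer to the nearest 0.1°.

Snell's law across each interface conserves sin θ / V, so sin θ_2 = V_2·sin θ₁/V₁.
sin θ_2 = 0.52 × sin 10.5° / 0.37 = 0.2561.
θ_2 = arcsin 0.2561 = 14.84°.

14.8°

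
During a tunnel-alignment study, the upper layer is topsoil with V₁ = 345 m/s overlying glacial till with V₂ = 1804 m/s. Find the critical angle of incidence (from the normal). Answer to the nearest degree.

At critical incidence the refracted ray runs along the interface (θ₂ = 90°), so sin θ_c = V₁/V₂.
θ_c = arcsin(345/1804) = arcsin 0.1912 = 11.03°.

11°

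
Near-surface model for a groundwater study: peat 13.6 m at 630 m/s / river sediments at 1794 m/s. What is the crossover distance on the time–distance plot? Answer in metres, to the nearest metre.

x_cross = 2h·√((V₂+V₁)/(V₂−V₁)).
(V₂+V₁)/(V₂−V₁) = (1794+630)/(1794−630) = 2.0825; √ = 1.4431.
x_cross = 2·13.6·1.4431 = 39.25 m.

39 m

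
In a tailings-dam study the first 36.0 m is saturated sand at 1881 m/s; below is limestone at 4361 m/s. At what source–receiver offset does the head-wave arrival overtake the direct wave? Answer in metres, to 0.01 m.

x_cross = 2h·√((V₂+V₁)/(V₂−V₁)).
(V₂+V₁)/(V₂−V₁) = (4361+1881)/(4361−1881) = 2.5169; √ = 1.5865.
x_cross = 2·36.0·1.5865 = 114.23 m.

114.23 m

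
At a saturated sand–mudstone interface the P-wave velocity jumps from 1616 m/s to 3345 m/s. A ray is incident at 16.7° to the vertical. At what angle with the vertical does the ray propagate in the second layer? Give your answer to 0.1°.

Snell's law: sin θ₂ = (V₂/V₁)·sin θ₁ = (3345/1616)·sin 16.7° = 0.5948.
θ₂ = sin⁻¹(0.5948) = 36.50° (from vertical).

36.5°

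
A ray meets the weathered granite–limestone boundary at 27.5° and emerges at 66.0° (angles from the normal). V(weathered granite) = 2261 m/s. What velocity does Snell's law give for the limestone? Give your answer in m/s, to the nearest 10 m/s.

4470 m/s

Snell's law: sin 27.5°/V₁ = sin 66.0°/V₂.
V₂ = V₁·sin 66.0°/sin 27.5° = 2261 × 1.9784 = 4473.27 m/s.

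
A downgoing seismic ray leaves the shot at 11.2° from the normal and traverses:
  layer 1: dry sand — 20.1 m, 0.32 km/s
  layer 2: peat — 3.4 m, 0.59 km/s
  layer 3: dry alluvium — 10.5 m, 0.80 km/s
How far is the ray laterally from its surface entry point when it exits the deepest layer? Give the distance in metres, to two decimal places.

11.12 m

p = sin θ₁/V₁ = sin 11.2°/0.32 = 6.0698e-01 s/km is conserved through the stack.
Layer 1: θ = 11.20°; offset = 20.1·tan 11.20° = 3.9799 m.
Layer 2: sin θ = p·0.59 = 0.3581 → θ = 20.98°; offset = 3.4·tan 20.98° = 1.3041 m.
Layer 3: sin θ = p·0.80 = 0.4856 → θ = 29.05°; offset = 10.5·tan 29.05° = 5.8324 m.
Summing the layer offsets gives 11.1164 m.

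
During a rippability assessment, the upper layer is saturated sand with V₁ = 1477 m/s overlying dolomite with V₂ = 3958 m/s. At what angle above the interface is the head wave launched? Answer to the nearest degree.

At critical incidence the refracted ray runs along the interface (θ₂ = 90°), so sin θ_c = V₁/V₂.
θ_c = arcsin(1477/3958) = arcsin 0.3732 = 21.91°.
Measured from the interface: 90° − 21.91° = 68.09°.

68°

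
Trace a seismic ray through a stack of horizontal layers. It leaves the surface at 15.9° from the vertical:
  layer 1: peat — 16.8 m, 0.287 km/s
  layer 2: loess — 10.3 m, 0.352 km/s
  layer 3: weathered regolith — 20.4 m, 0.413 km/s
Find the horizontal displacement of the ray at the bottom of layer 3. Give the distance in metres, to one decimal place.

Apply Snell's law at each interface; in layer i the horizontal offset is hᵢ·tan θᵢ.
Layer 1: θ = 15.90°; offset = 16.8·tan 15.90° = 4.786 m.
Layer 2: sin θ = 0.352·sin 15.9°/0.287 = 0.3360, θ = 19.63°; offset = 10.3·tan 19.63° = 3.674 m.
Layer 3: sin θ = 0.413·sin 15.9°/0.287 = 0.3942, θ = 23.22°; offset = 20.4·tan 23.22° = 8.751 m.
Summing the layer offsets gives 17.211 m.

17.2 m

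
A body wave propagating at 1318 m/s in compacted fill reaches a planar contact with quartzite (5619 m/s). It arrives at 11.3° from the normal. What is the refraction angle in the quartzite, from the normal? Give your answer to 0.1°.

sin θ₁/V₁ = sin θ₂/V₂ ⇒ sin θ₂ = 5619·sin 11.3°/1318 = 5619·0.1959/1318 = 0.8354.
θ₂ = arcsin 0.8354 = 56.65° from the normal.

56.7°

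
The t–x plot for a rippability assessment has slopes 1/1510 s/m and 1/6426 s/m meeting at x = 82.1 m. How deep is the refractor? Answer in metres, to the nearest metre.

32 m

x_cross = 2h·√((V₂+V₁)/(V₂−V₁)) → h = x_cross / (2·√((V₂+V₁)/(V₂−V₁))).
√((V₂+V₁)/(V₂−V₁)) = √((6426+1510)/(6426−1510)) = 1.2706.
h = 82.1 / (2·1.2706) = 32.31 m.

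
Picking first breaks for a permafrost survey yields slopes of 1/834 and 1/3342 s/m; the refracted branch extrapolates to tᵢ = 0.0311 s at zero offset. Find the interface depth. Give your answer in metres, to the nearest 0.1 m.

13.4 m

h = tᵢ·V₁·V₂ / (2·√(V₂²−V₁²)).
√(V₂²−V₁²) = √(3342² − 834²) = 3236.3 m/s.
h = 0.0311 s × 834 × 3342 / (2 × 3236.3) = 13.39 m.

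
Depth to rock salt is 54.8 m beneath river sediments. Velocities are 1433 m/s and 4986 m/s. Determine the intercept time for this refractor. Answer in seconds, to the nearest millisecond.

0.073 s

tᵢ = 2h·√(V₂²−V₁²)/(V₁V₂).
√(V₂²−V₁²) = √(4986²−1433²) = 4775.6 m/s.
tᵢ = 2·54.8·4775.6/(1433·4986) = 0.07326 s.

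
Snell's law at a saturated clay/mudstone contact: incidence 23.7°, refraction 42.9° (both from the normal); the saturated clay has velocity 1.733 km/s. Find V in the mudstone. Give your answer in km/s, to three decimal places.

2.935 km/s

Snell's law: sin 23.7°/V₁ = sin 42.9°/V₂.
V₂ = V₁·sin 42.9°/sin 23.7° = 1.733 × 1.6936 = 2.935 km/s.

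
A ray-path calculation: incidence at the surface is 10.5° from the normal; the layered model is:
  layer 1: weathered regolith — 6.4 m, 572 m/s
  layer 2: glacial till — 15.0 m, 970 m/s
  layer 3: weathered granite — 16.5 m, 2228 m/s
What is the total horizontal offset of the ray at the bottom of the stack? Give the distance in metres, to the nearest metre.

Apply Snell's law at each interface; in layer i the horizontal offset is hᵢ·tan θᵢ.
Layer 1: θ = 10.50°; offset = 6.4·tan 10.50° = 1.186 m.
Layer 2: sin θ = 970·sin 10.5°/572 = 0.3090, θ = 18.00°; offset = 15.0·tan 18.00° = 4.874 m.
Layer 3: sin θ = 2228·sin 10.5°/572 = 0.7098, θ = 45.22°; offset = 16.5·tan 45.22° = 16.628 m.
Σ offsets = 22.688 m.

23 m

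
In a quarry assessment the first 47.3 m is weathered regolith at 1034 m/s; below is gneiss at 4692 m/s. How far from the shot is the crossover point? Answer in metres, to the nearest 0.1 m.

118.4 m

θ_c = arcsin(1034/4692) = 12.73°, so cos θ_c = 0.9754 and tᵢ = 2h cos θ_c/V₁ = 0.0892 s.
At crossover x/V₁ = x/V₂ + tᵢ ⇒ x = tᵢ/(1/V₁ − 1/V₂) = 0.08924/(9.6712e-04 − 2.1313e-04) = 118.36 m.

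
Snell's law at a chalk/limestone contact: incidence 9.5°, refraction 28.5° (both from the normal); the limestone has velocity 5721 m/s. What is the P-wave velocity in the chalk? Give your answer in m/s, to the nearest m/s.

sin 9.5° = 0.1650; sin 28.5° = 0.4772.
V₁ = V₂·(sin θ₁/sin θ₂) = 5721·(0.1650/0.4772) = 1978.87 m/s.

1979 m/s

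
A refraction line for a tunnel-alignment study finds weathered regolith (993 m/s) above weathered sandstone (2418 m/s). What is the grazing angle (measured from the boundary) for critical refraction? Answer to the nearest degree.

Critical incidence: sin θ_c = V₁/V₂ = 993/2418 = 0.4107.
θ_c = arcsin 0.4107 = 24.25°.
Measured from the interface: 90° − 24.25° = 65.75°.

66°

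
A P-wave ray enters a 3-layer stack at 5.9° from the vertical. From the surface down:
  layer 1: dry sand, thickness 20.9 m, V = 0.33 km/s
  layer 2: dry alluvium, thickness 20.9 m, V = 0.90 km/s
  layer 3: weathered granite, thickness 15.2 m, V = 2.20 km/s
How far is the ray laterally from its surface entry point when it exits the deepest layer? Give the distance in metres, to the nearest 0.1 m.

22.6 m

Ray parameter p = sin 5.9° / 0.33 km/s = 3.1149e-01 s/km.
Layer 1: θ = 5.90°; offset = 20.9·tan 5.90° = 2.160 m.
Layer 2: sin θ = p·0.90 = 0.2803 → θ = 16.28°; offset = 20.9·tan 16.28° = 6.104 m.
Layer 3: sin θ = p·2.20 = 0.6853 → θ = 43.26°; offset = 15.2·tan 43.26° = 14.303 m.
Σ offsets = 22.566 m.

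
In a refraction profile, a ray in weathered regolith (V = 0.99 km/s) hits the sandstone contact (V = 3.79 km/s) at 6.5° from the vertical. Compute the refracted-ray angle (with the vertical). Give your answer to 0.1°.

Snell's law: sin θ₂ = (V₂/V₁)·sin θ₁ = (3.79/0.99)·sin 6.5° = 0.4334.
θ₂ = arcsin 0.4334 = 25.68° from the normal.

25.7°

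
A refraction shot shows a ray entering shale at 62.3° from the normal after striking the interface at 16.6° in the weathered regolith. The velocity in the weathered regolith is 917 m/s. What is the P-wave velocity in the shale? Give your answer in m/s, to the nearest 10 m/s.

Snell's law: sin 16.6°/V₁ = sin 62.3°/V₂.
V₂ = V₁·sin 62.3°/sin 16.6° = 917 × 3.0992 = 2841.93 m/s.

2840 m/s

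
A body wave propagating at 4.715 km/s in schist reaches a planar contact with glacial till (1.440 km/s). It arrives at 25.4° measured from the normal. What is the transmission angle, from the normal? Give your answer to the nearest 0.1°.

7.5°

sin θ₁/V₁ = sin θ₂/V₂ ⇒ sin θ₂ = 1.440·sin 25.4°/4.715 = 1.440·0.4289/4.715 = 0.1310.
θ₂ = sin⁻¹(0.1310) = 7.53° (from vertical).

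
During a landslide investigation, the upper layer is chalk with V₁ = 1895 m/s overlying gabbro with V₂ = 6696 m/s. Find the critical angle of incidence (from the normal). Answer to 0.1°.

At critical incidence the refracted ray runs along the interface (θ₂ = 90°), so sin θ_c = V₁/V₂.
θ_c = arcsin(1895/6696) = arcsin 0.2830 = 16.44°.

16.4°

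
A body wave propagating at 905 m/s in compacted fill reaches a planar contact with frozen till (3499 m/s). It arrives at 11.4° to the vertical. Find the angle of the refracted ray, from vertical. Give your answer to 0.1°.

Snell's law: sin θ₂ = (V₂/V₁)·sin θ₁ = (3499/905)·sin 11.4° = 0.7642.
θ₂ = sin⁻¹(0.7642) = 49.84° (from vertical).

49.8°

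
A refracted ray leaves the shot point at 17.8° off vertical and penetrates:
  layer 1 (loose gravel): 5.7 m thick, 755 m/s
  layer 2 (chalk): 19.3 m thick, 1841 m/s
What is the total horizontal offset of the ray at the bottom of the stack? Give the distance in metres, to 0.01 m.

Apply Snell's law at each interface; in layer i the horizontal offset is hᵢ·tan θᵢ.
Layer 1: θ = 17.80°; offset = 5.7·tan 17.80° = 1.8301 m.
Layer 2: sin θ = 1841·sin 17.8°/755 = 0.7454, θ = 48.19°; offset = 19.3·tan 48.19° = 21.5816 m.
Summing the layer offsets gives 23.4117 m.

23.41 m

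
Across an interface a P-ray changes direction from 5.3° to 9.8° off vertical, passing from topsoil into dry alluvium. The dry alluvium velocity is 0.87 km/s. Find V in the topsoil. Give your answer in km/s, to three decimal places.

sin 5.3° = 0.0924; sin 9.8° = 0.1702.
V₁ = V₂·(sin θ₁/sin θ₂) = 0.87·(0.0924/0.1702) = 0.472 km/s.

0.472 km/s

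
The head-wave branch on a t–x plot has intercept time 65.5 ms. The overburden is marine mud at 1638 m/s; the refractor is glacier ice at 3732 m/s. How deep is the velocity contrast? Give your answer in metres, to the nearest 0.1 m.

59.7 m

θ_c = arcsin(1638/3732) = 26.03°; cos θ_c = 0.8985.
tᵢ = 2h cos θ_c/V₁ ⇒ h = tᵢ·V₁/(2 cos θ_c) = 0.0655·1638/(2·0.8985) = 59.70 m.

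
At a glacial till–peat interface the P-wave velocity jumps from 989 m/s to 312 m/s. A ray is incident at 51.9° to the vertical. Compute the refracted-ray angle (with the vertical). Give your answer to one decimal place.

Snell's law: sin θ₂ = (V₂/V₁)·sin θ₁ = (312/989)·sin 51.9° = 0.2483.
θ₂ = arcsin 0.2483 = 14.37° from the normal.

14.4°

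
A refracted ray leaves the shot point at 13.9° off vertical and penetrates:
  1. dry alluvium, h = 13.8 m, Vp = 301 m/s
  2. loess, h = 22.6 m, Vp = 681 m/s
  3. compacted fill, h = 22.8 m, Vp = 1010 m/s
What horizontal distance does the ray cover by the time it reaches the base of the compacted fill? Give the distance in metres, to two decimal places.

49.10 m

Apply Snell's law at each interface; in layer i the horizontal offset is hᵢ·tan θᵢ.
Layer 1: θ = 13.90°; offset = 13.8·tan 13.90° = 3.4152 m.
Layer 2: sin θ = 681·sin 13.9°/301 = 0.5435, θ = 32.92°; offset = 22.6·tan 32.92° = 14.6333 m.
Layer 3: sin θ = 1010·sin 13.9°/301 = 0.8061, θ = 53.71°; offset = 22.8·tan 53.71° = 31.0552 m.
Summing the layer offsets gives 49.1036 m.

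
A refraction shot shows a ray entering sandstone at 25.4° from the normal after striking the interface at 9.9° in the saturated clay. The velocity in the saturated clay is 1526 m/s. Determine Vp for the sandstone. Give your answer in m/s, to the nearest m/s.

sin 9.9° = 0.1719; sin 25.4° = 0.4289.
V₂ = V₁·(sin θ₂/sin θ₁) = 1526·(0.4289/0.1719) = 3807.12 m/s.

3807 m/s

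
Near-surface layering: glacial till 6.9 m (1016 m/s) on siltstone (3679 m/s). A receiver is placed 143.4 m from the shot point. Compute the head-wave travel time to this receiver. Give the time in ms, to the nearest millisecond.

t = x/V₂ + 2h·√(V₂²−V₁²)/(V₁V₂).
√(V₂²−V₁²) = √(3679²−1016²) = 3535.9 m/s; delay term = 2·6.9·3535.9/(1016·3679) = 0.01305 s.
t = 143.4/3679 + 0.01305 = 0.05203 s.

52 ms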